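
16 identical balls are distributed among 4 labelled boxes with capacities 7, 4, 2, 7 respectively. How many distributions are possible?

Ignoring the caps, the number of non-negative solutions to x_1+…+x_4 = 16 is C(19,3) = 969.
Subtract solutions that violate a single cap (substitute x_i' = x_i − (cap_i+1)): x_1 ≥ 8 gives C(11,3) = 165; x_2 ≥ 5 gives C(14,3) = 364; x_3 ≥ 3 gives C(16,3) = 560; x_4 ≥ 8 gives C(11,3) = 165. Together 1254.
Add back pairs where two caps are both exceeded: 20 + 56 + 1 + 165 + 20 + 56 = 318.
Subtract triples: 1 + 0 + 0 + 1 = 2.
By inclusion–exclusion the count is 969 − 1254 + 318 − 2 = 31.

31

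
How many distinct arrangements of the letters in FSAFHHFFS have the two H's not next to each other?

There are 9!/(4!·2!·2!) = 3780 arrangements of FSAFHHFFS in total.
If the two H's are adjacent, glue them into one block, leaving 8 items to arrange: (8)!/(4!·2!) = 840 ways.
Hence 3780 − 840 = 2940.

2940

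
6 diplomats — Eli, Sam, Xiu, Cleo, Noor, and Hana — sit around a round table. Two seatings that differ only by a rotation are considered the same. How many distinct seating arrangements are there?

Seat Eli anywhere (absorbing the rotational symmetry), then permute the other 5: (5)! = 120.

120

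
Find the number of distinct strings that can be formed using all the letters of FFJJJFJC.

FFJJJFJC has 8 letters with F appearing 3 times and J appearing 4 times.
The number of distinct arrangements is 8!/(4!·3!) = 40320/144 = 280.

280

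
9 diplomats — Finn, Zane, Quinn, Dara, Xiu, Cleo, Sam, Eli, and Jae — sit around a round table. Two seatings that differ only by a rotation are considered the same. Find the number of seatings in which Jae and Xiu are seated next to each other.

10080

Treat {Jae, Xiu} as one unit (2 internal orders) and seat the resulting 8 units around the table: (7)! circular arrangements.
So 2 × (7)! = 2 × 5040 = 10080.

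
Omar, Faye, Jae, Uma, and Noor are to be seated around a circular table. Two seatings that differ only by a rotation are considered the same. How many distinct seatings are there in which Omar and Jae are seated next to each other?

Treat {Omar, Jae} as one unit (2 internal orders) and seat the resulting 4 units around the table: (3)! circular arrangements.
So 2 × (3)! = 2 × 6 = 12.

12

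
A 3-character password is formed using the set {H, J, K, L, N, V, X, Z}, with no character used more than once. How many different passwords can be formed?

This is a permutation of 3 out of 8: P(8,3) = 8!/5!.
8 × 7 × 6 = 336.

336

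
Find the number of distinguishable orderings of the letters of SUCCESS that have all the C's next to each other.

Treat the 2 copies of C as a single block. The multiset to arrange is then {CC, E, S, S, S, U}, 6 items in all.
That gives (6)!/(3!) = 120 arrangements.

120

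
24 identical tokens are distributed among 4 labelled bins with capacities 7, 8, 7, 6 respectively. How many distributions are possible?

Ignoring the caps, the number of non-negative solutions to x_1+…+x_4 = 24 is C(27,3) = 2925.
Subtract solutions that violate a single cap (substitute x_i' = x_i − (cap_i+1)): x_1 ≥ 8 gives C(19,3) = 969; x_2 ≥ 9 gives C(18,3) = 816; x_3 ≥ 8 gives C(19,3) = 969; x_4 ≥ 7 gives C(20,3) = 1140. Together 3894.
Add back pairs where two caps are both exceeded: 120 + 165 + 220 + 120 + 165 + 220 = 1010.
Subtract triples: 0 + 1 + 4 + 1 = 6.
By inclusion–exclusion the count is 2925 − 3894 + 1010 − 6 = 35.

35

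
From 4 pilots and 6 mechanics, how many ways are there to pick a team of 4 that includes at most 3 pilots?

Split by how many pilots are chosen (0 through 3).
Sum: C(4,0)·C(6,4) + C(4,1)·C(6,3) + C(4,2)·C(6,2) + C(4,3)·C(6,1) = 15 + 80 + 90 + 24 = 209.

209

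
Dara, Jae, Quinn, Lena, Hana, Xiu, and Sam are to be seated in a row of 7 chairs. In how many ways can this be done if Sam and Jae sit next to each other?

1440

Glue Sam and Jae into one block (2 internal orders), leaving 6 units to arrange in a row.
That gives 2 × 6! = 2 × 720 = 1440.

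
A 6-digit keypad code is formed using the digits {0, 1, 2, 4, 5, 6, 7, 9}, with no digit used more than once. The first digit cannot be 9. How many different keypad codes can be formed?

17640

The first digit has 8−1 = 7 choices (anything except 9).
The remaining 5 digits are filled from the other 7 symbols without repetition: 7 × 6 × 5 × 4 × 3 = 2520.
Total: 7 × 2520 = 17640.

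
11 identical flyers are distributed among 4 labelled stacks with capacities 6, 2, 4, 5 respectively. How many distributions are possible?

59

By stars and bars, unrestricted non-negative solutions to x_1+…+x_4 = 11 number C(11+3,3) = 364.
Subtract solutions that violate a single cap (substitute x_i' = x_i − (cap_i+1)): x_1 ≥ 7 gives C(7,3) = 35; x_2 ≥ 3 gives C(11,3) = 165; x_3 ≥ 5 gives C(9,3) = 84; x_4 ≥ 6 gives C(8,3) = 56. Together 340.
Add back pairs where two caps are both exceeded: 4 + 0 + 0 + 20 + 10 + 1 = 35.
By inclusion–exclusion the count is 364 − 340 + 35 = 59.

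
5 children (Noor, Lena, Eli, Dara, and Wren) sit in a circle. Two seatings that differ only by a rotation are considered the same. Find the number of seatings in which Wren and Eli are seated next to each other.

12

Glue Wren and Eli into a block (2 internal orders). Seating 4 units around a circle gives (3)! arrangements.
So 2 × (3)! = 2 × 6 = 12.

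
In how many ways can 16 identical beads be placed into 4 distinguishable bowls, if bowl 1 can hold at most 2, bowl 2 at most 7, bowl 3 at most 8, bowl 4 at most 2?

Ignoring the caps, the number of non-negative solutions to x_1+…+x_4 = 16 is C(19,3) = 969.
Subtract solutions that violate a single cap (substitute x_i' = x_i − (cap_i+1)): x_1 ≥ 3 gives C(16,3) = 560; x_2 ≥ 8 gives C(11,3) = 165; x_3 ≥ 9 gives C(10,3) = 120; x_4 ≥ 3 gives C(16,3) = 560. Together 1405.
Add back pairs where two caps are both exceeded: 56 + 35 + 286 + 0 + 56 + 35 = 468.
Subtract triples: 0 + 10 + 4 + 0 = 14.
By inclusion–exclusion the count is 969 − 1405 + 468 − 14 = 18.

18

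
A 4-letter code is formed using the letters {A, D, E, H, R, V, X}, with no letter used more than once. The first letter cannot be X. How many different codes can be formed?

720

The first letter has 7−1 = 6 choices (anything except X).
The remaining 3 letters are filled from the other 6 symbols without repetition: 6 × 5 × 4 = 120.
Total: 6 × 120 = 720.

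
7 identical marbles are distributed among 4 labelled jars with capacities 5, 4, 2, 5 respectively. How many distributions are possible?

67

Without the upper bounds there are C(10,3) = 120 ways to split 7 among 4 jars.
Subtract solutions that violate a single cap (substitute x_i' = x_i − (cap_i+1)): x_1 ≥ 6 gives C(4,3) = 4; x_2 ≥ 5 gives C(5,3) = 10; x_3 ≥ 3 gives C(7,3) = 35; x_4 ≥ 6 gives C(4,3) = 4. Together 53.
No two caps can be exceeded simultaneously, so the pair terms are all 0.
By inclusion–exclusion the count is 120 − 53 + 0 = 67.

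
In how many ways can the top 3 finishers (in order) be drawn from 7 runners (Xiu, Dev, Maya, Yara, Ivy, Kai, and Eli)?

210

There are 7 choices for 1st place, 6 for 2nd, and 5 for 3rd.
That gives 7 × 6 × 5 = 210.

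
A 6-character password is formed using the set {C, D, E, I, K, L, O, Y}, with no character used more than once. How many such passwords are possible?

20160

Choose and order 6 of the 8 symbols: the first character has 8 options, the next 7, and so on down to 3.
8 × 7 × 6 × 5 × 4 × 3 = 20160.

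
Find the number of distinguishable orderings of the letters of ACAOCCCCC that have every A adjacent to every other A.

56

Treat the 2 copies of A as a single block. The multiset to arrange is then {AA, C, C, C, C, C, C, O}, 8 items in all.
That gives (8)!/(6!) = 56 arrangements.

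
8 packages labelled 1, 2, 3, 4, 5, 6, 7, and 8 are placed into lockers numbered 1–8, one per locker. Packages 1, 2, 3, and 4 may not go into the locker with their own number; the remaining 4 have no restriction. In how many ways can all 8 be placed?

24024

Let Aᵢ (for 1 ≤ i ≤ 4) be the placements that put package i in its forbidden locker. Any j of these fix j positions, leaving (8−j)! ways to fill the rest, and there are C(4,j) ways to pick which j.
By inclusion–exclusion, the number of valid placements is Σ_{j=0}^{4} (−1)^j C(4,j)·(8−j)!.
Computing: 40320 − 20160 + 4320 − 480 + 24 = 24024.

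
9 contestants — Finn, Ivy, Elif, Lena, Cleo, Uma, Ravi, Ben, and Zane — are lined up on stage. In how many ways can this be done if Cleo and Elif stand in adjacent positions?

Treat {Cleo, Elif} as a single unit. There are 8 units to order, and the pair itself can be ordered 2 ways.
So the count is 2·(8)! = 80640.

80640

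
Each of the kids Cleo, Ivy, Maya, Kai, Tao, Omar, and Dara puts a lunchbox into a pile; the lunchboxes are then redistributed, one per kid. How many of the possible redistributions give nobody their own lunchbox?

Count assignments avoiding every fixed point. For any j of the 7 kids fixed to their own lunchbox, the other 7−j can be arranged in (7−j)! ways.
By inclusion–exclusion this is Σ_{j=0}^{7} (−1)^j C(7,j)·(7−j)!.
Computing: 5040 − 5040 + 2520 − 840 + 210 − 42 + 7 − 1 = 1854.

1854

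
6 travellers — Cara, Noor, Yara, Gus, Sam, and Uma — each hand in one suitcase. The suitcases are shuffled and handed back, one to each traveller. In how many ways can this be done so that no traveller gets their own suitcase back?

This is the derangement count D_6: permutations of 6 items with no fixed point.
By inclusion–exclusion this is Σ_{j=0}^{6} (−1)^j C(6,j)·(6−j)!.
Computing: 720 − 720 + 360 − 120 + 30 − 6 + 1 = 265.

265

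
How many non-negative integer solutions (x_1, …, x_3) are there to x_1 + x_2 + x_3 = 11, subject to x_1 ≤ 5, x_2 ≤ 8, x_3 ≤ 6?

Without the upper bounds there are C(13,2) = 78 ways to split 11 among 3 variables.
Subtract solutions that violate a single cap (substitute x_i' = x_i − (cap_i+1)): x_1 ≥ 6 gives C(7,2) = 21; x_2 ≥ 9 gives C(4,2) = 6; x_3 ≥ 7 gives C(6,2) = 15. Together 42.
No two caps can be exceeded simultaneously, so the pair terms are all 0.
By inclusion–exclusion the count is 78 − 42 + 0 = 36.

36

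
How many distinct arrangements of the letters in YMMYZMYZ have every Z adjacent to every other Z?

140

Treat the 2 copies of Z as a single block. The multiset to arrange is then {ZZ, M, M, M, Y, Y, Y}, 7 items in all.
That gives (7)!/(3!·3!) = 140 arrangements.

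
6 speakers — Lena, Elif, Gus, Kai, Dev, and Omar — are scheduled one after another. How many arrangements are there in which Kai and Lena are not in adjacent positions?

480

Of the 6! = 720 arrangements, those with Kai and Lena adjacent number 2 × 5! = 240 (treat the pair as a block with 2 internal orders).
Complementary counting: 720 − 240 = 480.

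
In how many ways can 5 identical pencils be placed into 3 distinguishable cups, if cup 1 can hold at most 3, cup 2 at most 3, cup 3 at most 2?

9

Ignoring the caps, the number of non-negative solutions to x_1+…+x_3 = 5 is C(7,2) = 21.
Subtract solutions that violate a single cap (substitute x_i' = x_i − (cap_i+1)): x_1 ≥ 4 gives C(3,2) = 3; x_2 ≥ 4 gives C(3,2) = 3; x_3 ≥ 3 gives C(4,2) = 6. Together 12.
No two caps can be exceeded simultaneously, so the pair terms are all 0.
By inclusion–exclusion the count is 21 − 12 + 0 = 9.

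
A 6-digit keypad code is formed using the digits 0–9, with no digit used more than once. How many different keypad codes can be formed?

151200

With no repetition, fill the 6 digits in order: 10 choices, then 9, down to 5.
10 × 9 × 8 × 7 × 6 × 5 = 151200.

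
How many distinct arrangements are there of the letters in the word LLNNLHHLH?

1260

The 9 letters of LLNNLHHLH have repeats: H appearing 3 times, L appearing 4 times, and N appearing twice.
So there are 9! / (4!·3!·2!) = 1260 distinguishable arrangements.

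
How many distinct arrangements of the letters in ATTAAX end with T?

20

Fix T in the last position and arrange the remaining 5 letters.
Those 5 letters have A appearing 3 times, giving (5)!/(3!) = 20.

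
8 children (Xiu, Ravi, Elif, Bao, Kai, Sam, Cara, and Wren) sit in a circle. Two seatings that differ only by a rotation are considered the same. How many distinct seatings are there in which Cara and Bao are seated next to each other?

Treat {Cara, Bao} as one unit (2 internal orders) and seat the resulting 7 units around the table: (6)! circular arrangements.
So 2 × (6)! = 2 × 720 = 1440.

1440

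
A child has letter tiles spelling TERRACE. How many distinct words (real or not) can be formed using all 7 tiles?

The 7 letters of TERRACE have repeats: E appearing twice and R appearing twice.
So there are 7! / (2!·2!) = 1260 distinguishable arrangements.

1260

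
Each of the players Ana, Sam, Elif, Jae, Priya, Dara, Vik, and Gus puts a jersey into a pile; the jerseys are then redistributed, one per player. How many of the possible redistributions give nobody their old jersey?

14833

Count assignments avoiding every fixed point. For any j of the 8 players fixed to their old jersey, the other 8−j can be arranged in (8−j)! ways.
By inclusion–exclusion this is Σ_{j=0}^{8} (−1)^j C(8,j)·(8−j)!.
Computing: 40320 − 40320 + 20160 − 6720 + 1680 − 336 + 56 − 8 + 1 = 14833.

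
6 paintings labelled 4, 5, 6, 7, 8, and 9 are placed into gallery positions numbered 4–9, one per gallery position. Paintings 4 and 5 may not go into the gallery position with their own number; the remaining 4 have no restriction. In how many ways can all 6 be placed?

504

Let Aᵢ (for i ∈ {4, 5}) be the placements that put painting i in its forbidden gallery position. Any j of these fix j positions, leaving (6−j)! ways to fill the rest, and there are C(2,j) ways to pick which j.
By inclusion–exclusion, the number of valid placements is Σ_{j=0}^{2} (−1)^j C(2,j)·(6−j)!.
Computing: 720 − 240 + 24 = 504.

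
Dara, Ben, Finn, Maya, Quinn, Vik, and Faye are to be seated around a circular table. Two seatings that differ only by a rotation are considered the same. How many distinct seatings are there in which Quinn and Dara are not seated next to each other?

Without the restriction there are (6)! = 720 seatings.
Those with Quinn next to Dara: fuse the pair into one unit and seat 6 units around a circle — 2·(5)! = 240.
Subtracting, 720 − 240 = 480.

480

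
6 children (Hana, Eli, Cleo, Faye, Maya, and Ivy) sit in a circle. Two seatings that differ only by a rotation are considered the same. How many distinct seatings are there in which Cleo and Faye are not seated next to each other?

Without the restriction there are (5)! = 120 seatings.
Seatings with Cleo beside Faye: treat them as a block with 2 internal orders, giving 2 × (4)! = 48.
Subtracting, 120 − 48 = 72.

72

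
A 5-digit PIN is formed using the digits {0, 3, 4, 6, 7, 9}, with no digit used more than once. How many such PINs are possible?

720

Choose and order 5 of the 6 symbols: the first digit has 6 options, the next 5, and so on down to 2.
6 × 5 × 4 × 3 × 2 = 720.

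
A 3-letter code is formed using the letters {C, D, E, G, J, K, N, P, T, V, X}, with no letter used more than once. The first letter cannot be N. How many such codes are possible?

900

The first letter has 11−1 = 10 choices (anything except N).
The remaining 2 letters are filled from the other 10 symbols without repetition: 10 × 9 = 90.
Total: 10 × 90 = 900.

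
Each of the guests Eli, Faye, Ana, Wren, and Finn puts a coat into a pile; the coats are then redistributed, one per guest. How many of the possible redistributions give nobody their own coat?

44

This is the derangement count D_5: permutations of 5 items with no fixed point.
By inclusion–exclusion this is Σ_{j=0}^{5} (−1)^j C(5,j)·(5−j)!.
Computing: 120 − 120 + 60 − 20 + 5 − 1 = 44.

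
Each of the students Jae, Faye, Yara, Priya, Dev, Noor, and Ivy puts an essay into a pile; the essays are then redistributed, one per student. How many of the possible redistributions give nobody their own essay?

1854

Let Aᵢ be the assignments in which student i gets their own essay. We want the size of the complement of A₁∪…∪A_7.
By inclusion–exclusion this is Σ_{j=0}^{7} (−1)^j C(7,j)·(7−j)!.
Computing: 5040 − 5040 + 2520 − 840 + 210 − 42 + 7 − 1 = 1854.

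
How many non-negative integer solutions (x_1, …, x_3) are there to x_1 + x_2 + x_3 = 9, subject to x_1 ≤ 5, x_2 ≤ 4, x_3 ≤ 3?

10

Without the upper bounds there are C(11,2) = 55 ways to split 9 among 3 variables.
Subtract solutions that violate a single cap (substitute x_i' = x_i − (cap_i+1)): x_1 ≥ 6 gives C(5,2) = 10; x_2 ≥ 5 gives C(6,2) = 15; x_3 ≥ 4 gives C(7,2) = 21. Together 46.
Add back pairs where two caps are both exceeded: 0 + 0 + 1 = 1.
By inclusion–exclusion the count is 55 − 46 + 1 = 10.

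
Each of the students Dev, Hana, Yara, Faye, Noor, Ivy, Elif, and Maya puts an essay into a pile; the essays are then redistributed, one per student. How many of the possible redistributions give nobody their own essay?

Count assignments avoiding every fixed point. For any j of the 8 students fixed to their own essay, the other 8−j can be arranged in (8−j)! ways.
By inclusion–exclusion this is Σ_{j=0}^{8} (−1)^j C(8,j)·(8−j)!.
Computing: 40320 − 40320 + 20160 − 6720 + 1680 − 336 + 56 − 8 + 1 = 14833.

14833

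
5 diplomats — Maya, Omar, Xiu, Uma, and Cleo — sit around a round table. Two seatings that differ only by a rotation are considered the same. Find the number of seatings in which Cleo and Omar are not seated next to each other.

12

All circular seatings of 5 people number (4)! = 24.
Those with Cleo next to Omar: fuse the pair into one unit and seat 4 units around a circle — 2·(3)! = 12.
Subtracting, 24 − 12 = 12.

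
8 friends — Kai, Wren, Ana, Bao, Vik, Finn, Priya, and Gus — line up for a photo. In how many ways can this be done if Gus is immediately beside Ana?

10080

Treat {Gus, Ana} as a single unit. There are 7 units to order, and the pair itself can be ordered 2 ways.
So the count is 2·(7)! = 10080.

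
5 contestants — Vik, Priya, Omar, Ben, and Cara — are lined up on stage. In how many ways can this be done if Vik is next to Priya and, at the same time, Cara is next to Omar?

Treat {Vik,Priya} as one block (2 orders) and {Cara,Omar} as another (2 orders).
That leaves 3 units to arrange: 2 × 2 × 3! = 4 × 6 = 24.

24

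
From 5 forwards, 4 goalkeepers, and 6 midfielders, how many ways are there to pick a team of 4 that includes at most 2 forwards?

1260

Split by how many forwards are chosen (0 through 2).
Sum: C(5,0)·C(10,4) + C(5,1)·C(10,3) + C(5,2)·C(10,2) = 210 + 600 + 450 = 1260.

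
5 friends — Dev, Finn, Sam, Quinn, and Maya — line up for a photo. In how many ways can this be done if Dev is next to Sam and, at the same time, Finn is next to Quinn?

Treat {Dev,Sam} as one block (2 orders) and {Finn,Quinn} as another (2 orders).
That leaves 3 units to arrange: 2 × 2 × 3! = 4 × 6 = 24.

24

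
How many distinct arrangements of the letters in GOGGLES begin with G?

360

Fix G in the first position and arrange the remaining 6 letters.
Those 6 letters have G appearing twice, giving (6)!/(2!) = 360.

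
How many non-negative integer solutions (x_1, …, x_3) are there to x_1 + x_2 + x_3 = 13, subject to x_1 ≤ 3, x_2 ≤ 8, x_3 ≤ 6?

14

Without the upper bounds there are C(15,2) = 105 ways to split 13 among 3 variables.
Subtract solutions that violate a single cap (substitute x_i' = x_i − (cap_i+1)): x_1 ≥ 4 gives C(11,2) = 55; x_2 ≥ 9 gives C(6,2) = 15; x_3 ≥ 7 gives C(8,2) = 28. Together 98.
Add back pairs where two caps are both exceeded: 1 + 6 + 0 = 7.
By inclusion–exclusion the count is 105 − 98 + 7 = 14.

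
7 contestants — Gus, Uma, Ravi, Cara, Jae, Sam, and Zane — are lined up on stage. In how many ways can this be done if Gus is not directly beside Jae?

Of the 7! = 5040 arrangements, those with Gus and Jae adjacent number 2 × 6! = 1440 (treat the pair as a block with 2 internal orders).
So 5040 − 1440 = 3600 arrangements keep them apart.

3600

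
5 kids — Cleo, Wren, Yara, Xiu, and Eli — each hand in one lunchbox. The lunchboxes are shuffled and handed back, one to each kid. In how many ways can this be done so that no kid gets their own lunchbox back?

44

This is the derangement count D_5: permutations of 5 items with no fixed point.
By inclusion–exclusion this is Σ_{j=0}^{5} (−1)^j C(5,j)·(5−j)!.
Computing: 120 − 120 + 60 − 20 + 5 − 1 = 44.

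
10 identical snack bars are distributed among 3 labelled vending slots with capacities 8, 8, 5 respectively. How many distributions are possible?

45

Without the upper bounds there are C(12,2) = 66 ways to split 10 among 3 vending slots.
Subtract solutions that violate a single cap (substitute x_i' = x_i − (cap_i+1)): x_1 ≥ 9 gives C(3,2) = 3; x_2 ≥ 9 gives C(3,2) = 3; x_3 ≥ 6 gives C(6,2) = 15. Together 21.
No two caps can be exceeded simultaneously, so the pair terms are all 0.
By inclusion–exclusion the count is 66 − 21 + 0 = 45.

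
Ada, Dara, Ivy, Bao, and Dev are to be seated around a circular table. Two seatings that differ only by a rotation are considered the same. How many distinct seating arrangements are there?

Fix one person's seat to break rotational symmetry; the remaining 4 people can be arranged in (4)! = 24 ways.

24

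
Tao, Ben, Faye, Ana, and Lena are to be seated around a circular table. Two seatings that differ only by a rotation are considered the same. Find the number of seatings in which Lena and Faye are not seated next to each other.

All circular seatings of 5 people number (4)! = 24.
Seatings with Lena beside Faye: treat them as a block with 2 internal orders, giving 2 × (3)! = 12.
Subtracting, 24 − 12 = 12.

12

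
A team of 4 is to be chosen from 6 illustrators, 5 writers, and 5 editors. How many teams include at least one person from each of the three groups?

975

Unrestricted: C(16,4) = 1820 ways to pick any 4 of the 16.
Subtract selections that omit an entire group: no illustrators → C(10,4) = 210; no writers → C(11,4) = 330; no editors → C(11,4) = 330.
Add back selections omitting two groups (i.e. drawn from a single group): C(6,4) + C(5,4) + C(5,4) = 25.
By inclusion–exclusion: 1820 − 870 + 25 = 975.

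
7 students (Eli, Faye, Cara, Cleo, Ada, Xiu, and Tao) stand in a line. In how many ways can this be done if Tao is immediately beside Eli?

Treat {Tao, Eli} as a single unit. There are 6 units to order, and the pair itself can be ordered 2 ways.
That gives 2 × 6! = 2 × 720 = 1440.

1440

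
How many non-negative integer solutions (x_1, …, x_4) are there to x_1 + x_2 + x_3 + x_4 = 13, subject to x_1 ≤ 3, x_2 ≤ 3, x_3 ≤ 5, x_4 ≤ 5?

Without the upper bounds there are C(16,3) = 560 ways to split 13 among 4 variables.
Subtract solutions that violate a single cap (substitute x_i' = x_i − (cap_i+1)): x_1 ≥ 4 gives C(12,3) = 220; x_2 ≥ 4 gives C(12,3) = 220; x_3 ≥ 6 gives C(10,3) = 120; x_4 ≥ 6 gives C(10,3) = 120. Together 680.
Add back pairs where two caps are both exceeded: 56 + 20 + 20 + 20 + 20 + 4 = 140.
By inclusion–exclusion the count is 560 − 680 + 140 = 20.

20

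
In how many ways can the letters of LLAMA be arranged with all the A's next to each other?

Treat the 2 copies of A as a single block. The multiset to arrange is then {AA, L, L, M}, 4 items in all.
That gives (4)!/(2!) = 12 arrangements.

12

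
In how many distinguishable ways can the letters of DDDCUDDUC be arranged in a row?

756

Letter multiplicities in DDDCUDDUC: C×2, D×5, U×2.
Dividing 9! = 362880 by 5!·2!·2! = 480 for the repeated letters gives 756.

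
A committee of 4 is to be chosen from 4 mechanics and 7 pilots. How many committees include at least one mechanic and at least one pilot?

294

Unrestricted: C(11,4) = 330 ways to pick any 4 of the 11.
Subtract selections that omit an entire group: no mechanics → C(7,4) = 35; no pilots → C(4,4) = 1.
Both groups omitted at once is impossible, so 330 − 36 = 294.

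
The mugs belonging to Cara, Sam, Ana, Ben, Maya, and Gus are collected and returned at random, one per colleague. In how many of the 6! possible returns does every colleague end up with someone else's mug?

Let Aᵢ be the assignments in which colleague i gets their own mug. We want the size of the complement of A₁∪…∪A_6.
By inclusion–exclusion this is Σ_{j=0}^{6} (−1)^j C(6,j)·(6−j)!.
Computing: 720 − 720 + 360 − 120 + 30 − 6 + 1 = 265.

265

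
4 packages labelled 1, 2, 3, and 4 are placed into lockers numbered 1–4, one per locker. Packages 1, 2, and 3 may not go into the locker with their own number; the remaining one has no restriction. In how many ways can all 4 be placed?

Let Aᵢ (for i ∈ {1, 2, 3}) be the placements that put package i in its forbidden locker. Any j of these fix j positions, leaving (4−j)! ways to fill the rest, and there are C(3,j) ways to pick which j.
By inclusion–exclusion, the number of valid placements is Σ_{j=0}^{3} (−1)^j C(3,j)·(4−j)!.
Computing: 24 − 18 + 6 − 1 = 11.

11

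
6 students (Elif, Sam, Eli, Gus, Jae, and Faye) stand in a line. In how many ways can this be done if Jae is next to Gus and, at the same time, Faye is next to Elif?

Treat {Jae,Gus} as one block (2 orders) and {Faye,Elif} as another (2 orders).
That leaves 4 units to arrange: 2 × 2 × 4! = 4 × 24 = 96.

96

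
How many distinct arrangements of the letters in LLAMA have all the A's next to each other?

12

Treat the 2 copies of A as a single block. The multiset to arrange is then {AA, L, L, M}, 4 items in all.
That gives (4)!/(2!) = 12 arrangements.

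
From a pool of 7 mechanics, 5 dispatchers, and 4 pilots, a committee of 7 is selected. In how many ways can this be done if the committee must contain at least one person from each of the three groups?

10283

Total 7-person selections from all 16: C(16,7) = 11440.
Selections missing a whole group: no mechanics → C(9,7) = 36; no dispatchers → C(11,7) = 330; no pilots → C(12,7) = 792.
Add back selections omitting two groups (i.e. drawn from a single group): C(7,7) + C(5,7) + C(4,7) = 1.
By inclusion–exclusion: 11440 − 1158 + 1 = 10283.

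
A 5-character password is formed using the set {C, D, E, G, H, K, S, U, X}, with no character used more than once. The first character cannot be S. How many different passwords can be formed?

The first character has 9−1 = 8 choices (anything except S).
The remaining 4 characters are filled from the other 8 symbols without repetition: 8 × 7 × 6 × 5 = 1680.
Total: 8 × 1680 = 13440.

13440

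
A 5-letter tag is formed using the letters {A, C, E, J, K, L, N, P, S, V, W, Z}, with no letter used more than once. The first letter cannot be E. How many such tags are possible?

The first letter has 12−1 = 11 choices (anything except E).
The remaining 4 letters are filled from the other 11 symbols without repetition: 11 × 10 × 9 × 8 = 7920.
Total: 11 × 7920 = 87120.

87120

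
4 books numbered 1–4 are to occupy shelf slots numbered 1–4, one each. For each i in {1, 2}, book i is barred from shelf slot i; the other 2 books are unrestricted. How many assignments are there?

14

Let Aᵢ (for i ∈ {1, 2}) be the placements that put book i in its forbidden shelf slot. Any j of these fix j positions, leaving (4−j)! ways to fill the rest, and there are C(2,j) ways to pick which j.
By inclusion–exclusion, the number of valid placements is Σ_{j=0}^{2} (−1)^j C(2,j)·(4−j)!.
Computing: 24 − 12 + 2 = 14.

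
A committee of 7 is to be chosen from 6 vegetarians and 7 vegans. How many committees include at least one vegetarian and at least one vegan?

1715

Unrestricted: C(13,7) = 1716 ways to pick any 7 of the 13.
Selections missing a whole group: no vegetarians → C(7,7) = 1; no vegans → C(6,7) = 0.
Both groups omitted at once is impossible, so 1716 − 1 = 1715.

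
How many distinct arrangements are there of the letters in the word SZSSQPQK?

3360

Letter multiplicities in SZSSQPQK: K×1, P×1, Q×2, S×3, Z×1.
So there are 8! / (3!·2!) = 3360 distinguishable arrangements.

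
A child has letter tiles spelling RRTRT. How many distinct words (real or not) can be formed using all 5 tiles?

10

The 5 letters of RRTRT have repeats: R appearing 3 times and T appearing twice.
The number of distinct arrangements is 5!/(3!·2!) = 120/12 = 10.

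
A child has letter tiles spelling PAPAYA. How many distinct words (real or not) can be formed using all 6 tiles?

60

PAPAYA has 6 letters with A appearing 3 times and P appearing twice.
So there are 6! / (3!·2!) = 60 distinguishable arrangements.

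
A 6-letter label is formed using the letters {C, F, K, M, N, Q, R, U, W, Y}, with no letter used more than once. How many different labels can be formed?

151200

With no repetition, fill the 6 letters in order: 10 choices, then 9, down to 5.
That product is 10 × 9 × 8 × 7 × 6 × 5 = 151200.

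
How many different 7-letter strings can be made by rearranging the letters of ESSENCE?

Letter multiplicities in ESSENCE: C×1, E×3, N×1, S×2.
The number of distinct arrangements is 7!/(3!·2!) = 5040/12 = 420.

420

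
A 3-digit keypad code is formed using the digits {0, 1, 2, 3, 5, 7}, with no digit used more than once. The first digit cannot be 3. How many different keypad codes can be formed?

The first digit has 6−1 = 5 choices (anything except 3).
The remaining 2 digits are filled from the other 5 symbols without repetition: 5 × 4 = 20.
Total: 5 × 20 = 100.

100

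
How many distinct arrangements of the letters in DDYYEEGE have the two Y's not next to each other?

There are 8!/(3!·2!·2!) = 1680 arrangements of DDYYEEGE in total.
If the two Y's are adjacent, glue them into one block, leaving 7 items to arrange: (7)!/(3!·2!) = 420 ways.
Subtracting, 1680 − 420 = 1260 arrangements keep the Y's apart.

1260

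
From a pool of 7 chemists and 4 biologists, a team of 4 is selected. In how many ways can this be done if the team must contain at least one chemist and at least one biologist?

Unrestricted: C(11,4) = 330 ways to pick any 4 of the 11.
Selections missing a whole group: no chemists → C(4,4) = 1; no biologists → C(7,4) = 35.
Both groups omitted at once is impossible, so 330 − 36 = 294.

294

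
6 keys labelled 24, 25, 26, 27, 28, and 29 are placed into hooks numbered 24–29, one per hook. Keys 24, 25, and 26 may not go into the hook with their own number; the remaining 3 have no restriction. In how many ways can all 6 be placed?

Let Aᵢ (for i ∈ {24, 25, 26}) be the placements that put key i in its forbidden hook. Any j of these fix j positions, leaving (6−j)! ways to fill the rest, and there are C(3,j) ways to pick which j.
By inclusion–exclusion, the number of valid placements is Σ_{j=0}^{3} (−1)^j C(3,j)·(6−j)!.
Computing: 720 − 360 + 72 − 6 = 426.

426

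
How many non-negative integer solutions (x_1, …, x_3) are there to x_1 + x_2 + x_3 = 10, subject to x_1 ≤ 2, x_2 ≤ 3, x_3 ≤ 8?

9

Ignoring the caps, the number of non-negative solutions to x_1+…+x_3 = 10 is C(12,2) = 66.
Subtract solutions that violate a single cap (substitute x_i' = x_i − (cap_i+1)): x_1 ≥ 3 gives C(9,2) = 36; x_2 ≥ 4 gives C(8,2) = 28; x_3 ≥ 9 gives C(3,2) = 3. Together 67.
Add back pairs where two caps are both exceeded: 10 + 0 + 0 = 10.
By inclusion–exclusion the count is 66 − 67 + 10 = 9.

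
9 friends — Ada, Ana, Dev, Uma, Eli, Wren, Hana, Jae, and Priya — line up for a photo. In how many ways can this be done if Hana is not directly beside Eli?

282240

Of the 9! = 362880 arrangements, those with Hana and Eli adjacent number 2 × 8! = 80640 (treat the pair as a block with 2 internal orders).
Complementary counting: 362880 − 80640 = 282240.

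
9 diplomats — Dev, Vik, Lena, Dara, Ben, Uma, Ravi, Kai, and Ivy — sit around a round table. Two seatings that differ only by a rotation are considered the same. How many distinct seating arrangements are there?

40320

Seat Dev anywhere (absorbing the rotational symmetry), then permute the other 8: (8)! = 40320.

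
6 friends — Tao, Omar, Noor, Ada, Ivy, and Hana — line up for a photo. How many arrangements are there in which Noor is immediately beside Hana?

Place the 4 others and the Noor-Hana pair as 5 objects in a line; the pair has 2 internal arrangements.
That gives 2 × 5! = 2 × 120 = 240.

240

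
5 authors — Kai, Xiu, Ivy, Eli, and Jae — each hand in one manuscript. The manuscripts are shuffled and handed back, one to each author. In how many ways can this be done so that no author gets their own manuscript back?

44

Let Aᵢ be the assignments in which author i gets their own manuscript. We want the size of the complement of A₁∪…∪A_5.
By inclusion–exclusion this is Σ_{j=0}^{5} (−1)^j C(5,j)·(5−j)!.
Computing: 120 − 120 + 60 − 20 + 5 − 1 = 44.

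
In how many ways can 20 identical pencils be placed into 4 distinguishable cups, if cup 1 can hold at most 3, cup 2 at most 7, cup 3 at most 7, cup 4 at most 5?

10

Ignoring the caps, the number of non-negative solutions to x_1+…+x_4 = 20 is C(23,3) = 1771.
Subtract solutions that violate a single cap (substitute x_i' = x_i − (cap_i+1)): x_1 ≥ 4 gives C(19,3) = 969; x_2 ≥ 8 gives C(15,3) = 455; x_3 ≥ 8 gives C(15,3) = 455; x_4 ≥ 6 gives C(17,3) = 680. Together 2559.
Add back pairs where two caps are both exceeded: 165 + 165 + 286 + 35 + 84 + 84 = 819.
Subtract triples: 1 + 10 + 10 + 0 = 21.
By inclusion–exclusion the count is 1771 − 2559 + 819 − 21 = 10.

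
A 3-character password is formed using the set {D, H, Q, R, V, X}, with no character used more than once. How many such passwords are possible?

Choose and order 3 of the 6 symbols: the first character has 6 options, the next 5, then 4.
That product is 6 × 5 × 4 = 120.

120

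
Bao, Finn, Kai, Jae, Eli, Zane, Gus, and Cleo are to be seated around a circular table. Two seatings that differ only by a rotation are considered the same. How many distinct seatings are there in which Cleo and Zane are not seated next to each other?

Without the restriction there are (7)! = 5040 seatings.
Seatings with Cleo beside Zane: treat them as a block with 2 internal orders, giving 2 × (6)! = 1440.
Subtracting, 5040 − 1440 = 3600.

3600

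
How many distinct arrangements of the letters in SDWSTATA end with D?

Fix D in the last position and arrange the remaining 7 letters.
Those 7 letters have A appearing twice, S appearing twice, and T appearing twice, giving (7)!/(2!·2!·2!) = 630.

630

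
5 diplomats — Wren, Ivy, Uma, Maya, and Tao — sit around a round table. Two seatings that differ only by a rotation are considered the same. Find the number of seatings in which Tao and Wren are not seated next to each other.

12

All circular seatings of 5 people number (4)! = 24.
Seatings with Tao beside Wren: treat them as a block with 2 internal orders, giving 2 × (3)! = 12.
Subtracting, 24 − 12 = 12.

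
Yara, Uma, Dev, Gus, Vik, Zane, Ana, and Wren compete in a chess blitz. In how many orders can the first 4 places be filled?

There are 8 choices for 1st place, 7 for 2nd, and so on down to 5 for position 4.
That gives 8 × 7 × 6 × 5 = 1680.

1680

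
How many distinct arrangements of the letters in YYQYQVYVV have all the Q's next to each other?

Treat the 2 copies of Q as a single block. The multiset to arrange is then {QQ, V, V, V, Y, Y, Y, Y}, 8 items in all.
That gives (8)!/(4!·3!) = 280 arrangements.

280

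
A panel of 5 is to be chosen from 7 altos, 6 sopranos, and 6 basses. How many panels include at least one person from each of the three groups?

8295

With no constraint there are C(19,5) = 11628 possible selections.
Subtract selections that omit an entire group: no altos → C(12,5) = 792; no sopranos → C(13,5) = 1287; no basses → C(13,5) = 1287.
Add back selections omitting two groups (i.e. drawn from a single group): C(7,5) + C(6,5) + C(6,5) = 33.
By inclusion–exclusion: 11628 − 3366 + 33 = 8295.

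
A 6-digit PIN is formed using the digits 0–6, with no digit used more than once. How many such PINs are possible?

5040

Choose and order 6 of the 7 symbols: the first digit has 7 options, the next 6, and so on down to 2.
That product is 7 × 6 × 5 × 4 × 3 × 2 = 5040.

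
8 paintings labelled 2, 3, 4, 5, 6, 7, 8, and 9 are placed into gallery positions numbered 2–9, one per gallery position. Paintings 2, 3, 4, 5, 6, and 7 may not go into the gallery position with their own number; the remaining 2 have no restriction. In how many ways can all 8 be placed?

18806

Let Aᵢ (for 2 ≤ i ≤ 7) be the placements that put painting i in its forbidden gallery position. Any j of these fix j positions, leaving (8−j)! ways to fill the rest, and there are C(6,j) ways to pick which j.
By inclusion–exclusion, the number of valid placements is Σ_{j=0}^{6} (−1)^j C(6,j)·(8−j)!.
Computing: 40320 − 30240 + 10800 − 2400 + 360 − 36 + 2 = 18806.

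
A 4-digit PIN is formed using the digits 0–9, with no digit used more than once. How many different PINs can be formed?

5040

Choose and order 4 of the 10 symbols: the first digit has 10 options, the next 9, then 8, 7.
10 × 9 × 8 × 7 = 5040.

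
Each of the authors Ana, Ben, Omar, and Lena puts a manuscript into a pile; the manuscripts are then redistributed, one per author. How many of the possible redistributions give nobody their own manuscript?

9

This is the derangement count D_4: permutations of 4 items with no fixed point.
By inclusion–exclusion this is Σ_{j=0}^{4} (−1)^j C(4,j)·(4−j)!.
Computing: 24 − 24 + 12 − 4 + 1 = 9.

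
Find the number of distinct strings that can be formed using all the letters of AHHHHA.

15

The 6 letters of AHHHHA have repeats: A appearing twice and H appearing 4 times.
The number of distinct arrangements is 6!/(4!·2!) = 720/48 = 15.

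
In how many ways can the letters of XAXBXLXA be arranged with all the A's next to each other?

210

Treat the 2 copies of A as a single block. The multiset to arrange is then {AA, B, L, X, X, X, X}, 7 items in all.
That gives (7)!/(4!) = 210 arrangements.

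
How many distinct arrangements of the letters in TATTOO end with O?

With the last slot taken by O, it remains to arrange the other 5 letters (TATTO).
Those 5 letters have T appearing 3 times, giving (5)!/(3!) = 20.

20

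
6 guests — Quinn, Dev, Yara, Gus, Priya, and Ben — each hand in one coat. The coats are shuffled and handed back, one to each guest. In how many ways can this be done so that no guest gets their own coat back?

Let Aᵢ be the assignments in which guest i gets their own coat. We want the size of the complement of A₁∪…∪A_6.
By inclusion–exclusion this is Σ_{j=0}^{6} (−1)^j C(6,j)·(6−j)!.
Computing: 720 − 720 + 360 − 120 + 30 − 6 + 1 = 265.

265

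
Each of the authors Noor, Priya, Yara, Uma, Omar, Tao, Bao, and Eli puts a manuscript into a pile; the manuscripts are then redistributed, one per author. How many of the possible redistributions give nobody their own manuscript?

Count assignments avoiding every fixed point. For any j of the 8 authors fixed to their own manuscript, the other 8−j can be arranged in (8−j)! ways.
By inclusion–exclusion this is Σ_{j=0}^{8} (−1)^j C(8,j)·(8−j)!.
Computing: 40320 − 40320 + 20160 − 6720 + 1680 − 336 + 56 − 8 + 1 = 14833.

14833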